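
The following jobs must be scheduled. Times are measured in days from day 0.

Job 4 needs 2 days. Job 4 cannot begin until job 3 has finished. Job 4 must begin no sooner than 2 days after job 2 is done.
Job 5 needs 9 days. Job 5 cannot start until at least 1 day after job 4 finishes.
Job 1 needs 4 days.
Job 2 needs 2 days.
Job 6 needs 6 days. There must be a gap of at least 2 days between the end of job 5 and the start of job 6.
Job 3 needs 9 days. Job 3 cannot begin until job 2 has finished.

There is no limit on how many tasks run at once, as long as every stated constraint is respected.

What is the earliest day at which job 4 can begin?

11

Nothing blocks job 2, so it runs from day 0 to day 2.
Job 3 cannot begin until job 2 (finishes day 2). It runs from day 2 to 2 + 9 = day 11.
Job 4 waits on job 3 (finishes day 11); job 2 (finishes day 2, plus 2-day gap → day 4). The latest of these is day 11, which is the earliest job 4 can start.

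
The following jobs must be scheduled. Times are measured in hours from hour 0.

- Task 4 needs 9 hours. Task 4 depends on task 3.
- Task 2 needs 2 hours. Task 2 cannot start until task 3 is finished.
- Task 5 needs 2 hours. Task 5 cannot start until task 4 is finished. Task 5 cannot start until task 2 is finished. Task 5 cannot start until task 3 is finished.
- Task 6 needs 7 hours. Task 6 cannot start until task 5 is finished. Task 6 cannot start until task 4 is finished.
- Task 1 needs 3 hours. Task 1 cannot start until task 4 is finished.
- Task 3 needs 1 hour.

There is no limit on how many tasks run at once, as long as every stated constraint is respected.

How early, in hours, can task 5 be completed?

12

Task 3 can start immediately at hour 0; it finishes at hour 1.
Task 4 waits on task 3 (finishes hour 1), so it starts at hour 1 and finishes at 1 + 9 = hour 10.
Task 2 waits on task 3 (finishes hour 1), so it starts at hour 1 and finishes at 1 + 2 = hour 3.
Task 5 cannot start until task 4 (finishes hour 10); task 2 (finishes hour 3); task 3 (finishes hour 1). The controlling bound is hour 10, so task 5 finishes at 10 + 2 = hour 12.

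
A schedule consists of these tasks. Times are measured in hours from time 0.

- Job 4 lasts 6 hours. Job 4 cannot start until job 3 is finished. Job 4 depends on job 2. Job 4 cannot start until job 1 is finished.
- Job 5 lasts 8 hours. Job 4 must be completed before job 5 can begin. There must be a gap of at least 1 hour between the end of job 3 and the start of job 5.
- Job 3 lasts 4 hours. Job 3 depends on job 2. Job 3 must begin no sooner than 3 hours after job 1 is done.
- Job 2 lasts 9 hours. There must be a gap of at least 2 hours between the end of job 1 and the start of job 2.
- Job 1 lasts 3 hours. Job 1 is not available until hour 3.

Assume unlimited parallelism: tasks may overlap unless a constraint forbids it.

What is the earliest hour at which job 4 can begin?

21

After its own release at hour 3, job 1 can start at hour 3 and finishes at hour 6.
After job 1 (finishes hour 6, plus 2-hour gap → hour 8), job 2 can start at hour 8 and finishes at hour 17.
For job 3: job 2 (finishes hour 17); job 1 (finishes hour 6, plus 3-hour gap → hour 9). Taking the maximum gives a start of hour 17, and it finishes at 17 + 4 = hour 21.
Job 4 waits on job 3 (finishes hour 21); job 2 (finishes hour 17); job 1 (finishes hour 6). The latest of these is hour 21, which is the earliest job 4 can start.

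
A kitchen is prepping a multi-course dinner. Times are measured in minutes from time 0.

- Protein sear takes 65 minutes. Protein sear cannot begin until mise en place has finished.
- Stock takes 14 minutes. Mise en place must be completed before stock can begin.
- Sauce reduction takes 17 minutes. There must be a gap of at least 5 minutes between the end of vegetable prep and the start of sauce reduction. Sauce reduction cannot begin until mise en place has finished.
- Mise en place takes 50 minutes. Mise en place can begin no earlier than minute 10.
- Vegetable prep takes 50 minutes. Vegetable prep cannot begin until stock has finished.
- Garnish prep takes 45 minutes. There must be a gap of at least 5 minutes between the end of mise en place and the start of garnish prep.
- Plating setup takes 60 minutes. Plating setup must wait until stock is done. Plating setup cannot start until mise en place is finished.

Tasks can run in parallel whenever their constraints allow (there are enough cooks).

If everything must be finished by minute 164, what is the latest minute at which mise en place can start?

28

Nothing follows sauce reduction; the deadline of minute 164 is its only limit. It must start by 164 − 17 = minute 147.
Since sauce reduction (must start by minute 147, minus 5-minute gap → minute 142) depends on it, vegetable prep must finish by minute 142. Backing off its 50-minute duration gives a latest start of minute 92.
Plating setup must finish by minute 164; it takes 60 minutes, so it must start by 164 − 60 = minute 104.
For stock: vegetable prep (must start by minute 92); plating setup (must start by minute 104). The most restrictive is minute 92; with a 14-minute duration, stock must start by minute 78.
Nothing follows protein sear; the deadline of minute 164 is its only limit. It must start by 164 − 65 = minute 99.
Garnish prep must finish by minute 164; it takes 45 minutes, so it must start by 164 − 45 = minute 119.
Mise en place feeds stock (must start by minute 78); protein sear (must start by minute 99); sauce reduction (must start by minute 147); plating setup (must start by minute 104); garnish prep (must start by minute 119, minus 5-minute gap → minute 114). Taking the minimum, mise en place must finish by minute 78 and start by 78 − 50 = minute 28.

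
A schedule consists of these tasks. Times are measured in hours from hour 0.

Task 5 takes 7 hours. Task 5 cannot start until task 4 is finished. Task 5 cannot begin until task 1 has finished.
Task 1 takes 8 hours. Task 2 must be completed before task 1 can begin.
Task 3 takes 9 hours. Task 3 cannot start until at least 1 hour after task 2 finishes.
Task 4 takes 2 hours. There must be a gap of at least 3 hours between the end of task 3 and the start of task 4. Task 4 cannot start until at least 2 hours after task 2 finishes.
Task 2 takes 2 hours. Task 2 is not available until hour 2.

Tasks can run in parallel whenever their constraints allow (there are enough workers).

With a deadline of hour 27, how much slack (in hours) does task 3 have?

1

After its own release at hour 2, task 2 can start at hour 2 and finishes at hour 4.
Task 3 waits on task 2 (finishes hour 4, plus 1-hour gap → hour 5), so it starts at hour 5 and finishes at 5 + 9 = hour 14.

Working backward from the deadline:
Nothing follows task 5; the deadline of hour 27 is its only limit. It must start by 27 − 7 = hour 20.
Since task 5 (must start by hour 20) depends on it, task 4 must finish by hour 20. Backing off its 2-hour duration gives a latest start of hour 18.
Task 3 must finish before task 4 (must start by hour 18, minus 3-hour gap → hour 15). With a 9-hour duration, task 3 must start by 15 − 9 = hour 6.
So task 3 can start as early as hour 5 and as late as hour 6, giving 6 − 5 = 1 hour of slack.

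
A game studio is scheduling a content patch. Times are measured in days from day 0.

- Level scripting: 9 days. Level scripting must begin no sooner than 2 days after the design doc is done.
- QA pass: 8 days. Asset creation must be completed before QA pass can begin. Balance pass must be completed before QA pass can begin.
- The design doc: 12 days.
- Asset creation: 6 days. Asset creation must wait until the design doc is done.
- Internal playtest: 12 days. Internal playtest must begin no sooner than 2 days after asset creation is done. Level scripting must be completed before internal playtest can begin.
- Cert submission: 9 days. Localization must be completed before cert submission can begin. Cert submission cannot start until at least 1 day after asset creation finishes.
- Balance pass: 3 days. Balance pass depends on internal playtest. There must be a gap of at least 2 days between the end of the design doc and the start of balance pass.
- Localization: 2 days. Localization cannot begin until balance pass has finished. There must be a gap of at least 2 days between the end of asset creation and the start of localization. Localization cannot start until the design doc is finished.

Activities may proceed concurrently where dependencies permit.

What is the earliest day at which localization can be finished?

40

Nothing blocks the design doc, so it runs from day 0 to day 12.
Level scripting cannot begin until the design doc (finishes day 12, plus 2-day gap → day 14). It runs from day 14 to 14 + 9 = day 23.
Asset creation cannot begin until the design doc (finishes day 12). It runs from day 12 to 12 + 6 = day 18.
Internal playtest cannot start until asset creation (finishes day 18, plus 2-day gap → day 20); level scripting (finishes day 23). The controlling bound is day 23, so internal playtest finishes at 23 + 12 = day 35.
For balance pass: internal playtest (finishes day 35); the design doc (finishes day 12, plus 2-day gap → day 14). Taking the maximum gives a start of day 35, and it finishes at 35 + 3 = day 38.
Localization needs all of balance pass (finishes day 38); asset creation (finishes day 18, plus 2-day gap → day 20); the design doc (finishes day 12). That puts its earliest start at day 38; it finishes at 38 + 2 = day 40.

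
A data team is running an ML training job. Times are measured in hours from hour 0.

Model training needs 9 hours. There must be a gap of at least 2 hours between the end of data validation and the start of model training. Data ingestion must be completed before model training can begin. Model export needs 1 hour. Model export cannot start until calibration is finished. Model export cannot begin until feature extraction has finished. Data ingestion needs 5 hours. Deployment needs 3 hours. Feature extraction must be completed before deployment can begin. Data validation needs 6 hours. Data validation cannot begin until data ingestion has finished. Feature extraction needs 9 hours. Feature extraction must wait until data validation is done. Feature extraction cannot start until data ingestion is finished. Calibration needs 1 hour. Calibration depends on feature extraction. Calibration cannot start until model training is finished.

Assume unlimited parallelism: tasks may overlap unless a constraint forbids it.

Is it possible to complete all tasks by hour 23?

Data ingestion has no prerequisites, so it starts at hour 0 and finishes at hour 5.
After data ingestion (finishes hour 5), data validation can start at hour 5 and finishes at hour 11.
For model training: data validation (finishes hour 11, plus 2-hour gap → hour 13); data ingestion (finishes hour 5). Taking the maximum gives a start of hour 13, and it finishes at 13 + 9 = hour 22.
Feature extraction needs all of data validation (finishes hour 11); data ingestion (finishes hour 5). That puts its earliest start at hour 11; it finishes at 11 + 9 = hour 20.
Deployment waits on feature extraction (finishes hour 20), so it starts at hour 20 and finishes at 20 + 3 = hour 23.
Calibration needs all of feature extraction (finishes hour 20); model training (finishes hour 22). That puts its earliest start at hour 22; it finishes at 22 + 1 = hour 23.
Model export has to wait for calibration (finishes hour 23); feature extraction (finishes hour 20). The latest of these is hour 23, so model export runs hour 23 to 23 + 1 = hour 24.
The earliest everything can be done is hour 24, which is after the deadline of 23, so it is not possible.

No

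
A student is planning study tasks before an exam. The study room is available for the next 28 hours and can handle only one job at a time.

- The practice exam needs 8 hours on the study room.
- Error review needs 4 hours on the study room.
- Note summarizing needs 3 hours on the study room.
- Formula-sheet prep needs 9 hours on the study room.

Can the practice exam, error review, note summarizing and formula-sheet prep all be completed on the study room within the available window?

Running back to back, the jobs need 8 + 4 + 3 + 9 = 24 hours on the study room.
Since 24 ≤ 28, they fit within the window.

Yes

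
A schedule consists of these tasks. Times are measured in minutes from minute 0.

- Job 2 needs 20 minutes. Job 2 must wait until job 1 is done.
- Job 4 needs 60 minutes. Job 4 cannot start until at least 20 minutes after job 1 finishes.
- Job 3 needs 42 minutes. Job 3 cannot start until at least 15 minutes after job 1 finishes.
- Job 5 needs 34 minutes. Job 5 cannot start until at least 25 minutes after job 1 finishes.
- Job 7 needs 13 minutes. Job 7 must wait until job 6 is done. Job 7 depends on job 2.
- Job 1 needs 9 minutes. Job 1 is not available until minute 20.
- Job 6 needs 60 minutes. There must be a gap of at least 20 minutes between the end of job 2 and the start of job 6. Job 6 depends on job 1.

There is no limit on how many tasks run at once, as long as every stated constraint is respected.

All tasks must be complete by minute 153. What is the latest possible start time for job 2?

40

Nothing follows job 7; the deadline of minute 153 is its only limit. It must start by 153 − 13 = minute 140.
Since job 7 (must start by minute 140) depends on it, job 6 must finish by minute 140. Backing off its 60-minute duration gives a latest start of minute 80.
Job 2 feeds job 6 (must start by minute 80, minus 20-minute gap → minute 60); job 7 (must start by minute 140). Taking the minimum, job 2 must finish by minute 60 and start by 60 − 20 = minute 40.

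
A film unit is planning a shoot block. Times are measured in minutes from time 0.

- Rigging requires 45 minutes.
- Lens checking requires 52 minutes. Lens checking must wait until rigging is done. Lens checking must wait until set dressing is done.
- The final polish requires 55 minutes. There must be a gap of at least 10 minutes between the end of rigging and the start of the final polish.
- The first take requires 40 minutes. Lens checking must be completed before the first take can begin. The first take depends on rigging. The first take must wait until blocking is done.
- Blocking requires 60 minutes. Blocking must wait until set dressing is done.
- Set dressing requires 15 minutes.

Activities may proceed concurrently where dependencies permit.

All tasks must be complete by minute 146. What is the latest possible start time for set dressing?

The first take has no dependents, so it just needs to finish by minute 146. Starting by 146 − 40 = minute 106 achieves that.
Lens checking must finish before the first take (must start by minute 106). With a 52-minute duration, lens checking must start by 106 − 52 = minute 54.
Blocking feeds into the first take (must start by minute 106); so blocking must finish by minute 106 and therefore start by minute 46.
Set dressing feeds lens checking (must start by minute 54); blocking (must start by minute 46). Taking the minimum, set dressing must finish by minute 46 and start by 46 − 15 = minute 31.

31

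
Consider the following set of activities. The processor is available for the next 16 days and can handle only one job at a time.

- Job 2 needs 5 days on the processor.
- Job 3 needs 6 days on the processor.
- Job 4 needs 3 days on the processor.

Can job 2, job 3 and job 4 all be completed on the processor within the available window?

Running back to back, the jobs need 5 + 6 + 3 = 14 days on the processor.
Since 14 ≤ 16, they fit within the window.

Yes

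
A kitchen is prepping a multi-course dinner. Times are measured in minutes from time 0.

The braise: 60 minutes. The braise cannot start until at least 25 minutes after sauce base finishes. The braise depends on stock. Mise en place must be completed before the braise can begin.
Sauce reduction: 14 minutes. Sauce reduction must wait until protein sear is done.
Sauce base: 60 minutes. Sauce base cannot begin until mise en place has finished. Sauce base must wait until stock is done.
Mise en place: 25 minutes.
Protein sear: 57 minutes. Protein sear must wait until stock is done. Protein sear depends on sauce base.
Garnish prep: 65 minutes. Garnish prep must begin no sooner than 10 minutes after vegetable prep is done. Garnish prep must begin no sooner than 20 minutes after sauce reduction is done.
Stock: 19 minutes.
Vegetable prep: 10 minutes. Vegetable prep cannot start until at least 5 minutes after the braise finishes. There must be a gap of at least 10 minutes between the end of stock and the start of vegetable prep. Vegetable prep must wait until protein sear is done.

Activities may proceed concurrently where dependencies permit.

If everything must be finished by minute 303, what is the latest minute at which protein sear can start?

147

Nothing follows garnish prep; the deadline of minute 303 is its only limit. It must start by 303 − 65 = minute 238.
Vegetable prep feeds into garnish prep (must start by minute 238, minus 10-minute gap → minute 228); so vegetable prep must finish by minute 228 and therefore start by minute 218.
Sauce reduction must finish before garnish prep (must start by minute 238, minus 20-minute gap → minute 218). With a 14-minute duration, sauce reduction must start by 218 − 14 = minute 204.
Protein sear has several dependents: vegetable prep (must start by minute 218); sauce reduction (must start by minute 204). The earliest of those limits is minute 204, so protein sear must start by 204 − 57 = minute 147.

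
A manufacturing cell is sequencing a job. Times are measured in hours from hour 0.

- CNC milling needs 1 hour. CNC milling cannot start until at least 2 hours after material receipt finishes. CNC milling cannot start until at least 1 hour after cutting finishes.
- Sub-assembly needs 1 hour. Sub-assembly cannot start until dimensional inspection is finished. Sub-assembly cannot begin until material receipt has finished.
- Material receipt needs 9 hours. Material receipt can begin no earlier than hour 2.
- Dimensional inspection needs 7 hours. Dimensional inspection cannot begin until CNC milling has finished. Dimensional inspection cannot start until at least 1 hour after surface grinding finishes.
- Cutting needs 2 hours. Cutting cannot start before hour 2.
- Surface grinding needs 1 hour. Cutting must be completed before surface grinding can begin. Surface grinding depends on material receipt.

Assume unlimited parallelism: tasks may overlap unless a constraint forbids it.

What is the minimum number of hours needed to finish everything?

22

After its own release at hour 2, cutting can start at hour 2 and finishes at hour 4.
Material receipt waits on its own release at hour 2, so it starts at hour 2 and finishes at 2 + 9 = hour 11.
Surface grinding has to wait for cutting (finishes hour 4); material receipt (finishes hour 11). The latest of these is hour 11, so surface grinding runs hour 11 to 11 + 1 = hour 12.
CNC milling needs all of material receipt (finishes hour 11, plus 2-hour gap → hour 13); cutting (finishes hour 4, plus 1-hour gap → hour 5). That puts its earliest start at hour 13; it finishes at 13 + 1 = hour 14.
Dimensional inspection cannot start until CNC milling (finishes hour 14); surface grinding (finishes hour 12, plus 1-hour gap → hour 13). The controlling bound is hour 14, so dimensional inspection finishes at 14 + 7 = hour 21.
Sub-assembly cannot start until dimensional inspection (finishes hour 21); material receipt (finishes hour 11). The controlling bound is hour 21, so sub-assembly finishes at 21 + 1 = hour 22.
All tasks are finished once the last one completes. Finish times: Material receipt at 11, Cutting at 4, CNC milling at 14, Surface grinding at 12, Dimensional inspection at 21, Sub-assembly at 22. The latest is hour 22.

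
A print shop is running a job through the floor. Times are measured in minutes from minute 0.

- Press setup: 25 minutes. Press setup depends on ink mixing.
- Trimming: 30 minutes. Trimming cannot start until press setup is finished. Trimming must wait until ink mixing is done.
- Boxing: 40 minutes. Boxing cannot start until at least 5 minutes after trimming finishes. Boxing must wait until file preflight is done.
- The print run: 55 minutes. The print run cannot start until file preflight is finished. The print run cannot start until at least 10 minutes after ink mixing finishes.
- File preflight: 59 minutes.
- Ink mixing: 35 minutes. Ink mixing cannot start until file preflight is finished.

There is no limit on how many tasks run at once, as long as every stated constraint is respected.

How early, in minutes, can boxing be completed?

File preflight has no prerequisites, so it starts at minute 0 and finishes at minute 59.
Ink mixing waits on file preflight (finishes minute 59), so it starts at minute 59 and finishes at 59 + 35 = minute 94.
Press setup waits on ink mixing (finishes minute 94), so it starts at minute 94 and finishes at 94 + 25 = minute 119.
Trimming needs all of press setup (finishes minute 119); ink mixing (finishes minute 94). That puts its earliest start at minute 119; it finishes at 119 + 30 = minute 149.
Boxing has to wait for trimming (finishes minute 149, plus 5-minute gap → minute 154); file preflight (finishes minute 59). The latest of these is minute 154, so boxing runs minute 154 to 154 + 40 = minute 194.

194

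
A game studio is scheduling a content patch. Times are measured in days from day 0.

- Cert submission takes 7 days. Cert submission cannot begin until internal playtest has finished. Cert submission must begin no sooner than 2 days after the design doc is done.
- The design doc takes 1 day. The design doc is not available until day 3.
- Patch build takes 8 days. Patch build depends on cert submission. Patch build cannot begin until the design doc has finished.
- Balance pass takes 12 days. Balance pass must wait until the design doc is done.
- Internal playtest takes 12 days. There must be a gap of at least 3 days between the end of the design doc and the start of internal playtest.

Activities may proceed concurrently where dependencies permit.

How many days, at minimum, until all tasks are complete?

After its own release at day 3, the design doc can start at day 3 and finishes at day 4.
Balance pass cannot begin until the design doc (finishes day 4). It runs from day 4 to 4 + 12 = day 16.
Internal playtest cannot begin until the design doc (finishes day 4, plus 3-day gap → day 7). It runs from day 7 to 7 + 12 = day 19.
Cert submission cannot start until internal playtest (finishes day 19); the design doc (finishes day 4, plus 2-day gap → day 6). The controlling bound is day 19, so cert submission finishes at 19 + 7 = day 26.
Patch build has to wait for cert submission (finishes day 26); the design doc (finishes day 4). The latest of these is day 26, so patch build runs day 26 to 26 + 8 = day 34.
All tasks are finished once the last one completes. Finish times: The design doc at 4, Internal playtest at 19, Balance pass at 16, Cert submission at 26, Patch build at 34. The latest is day 34.

34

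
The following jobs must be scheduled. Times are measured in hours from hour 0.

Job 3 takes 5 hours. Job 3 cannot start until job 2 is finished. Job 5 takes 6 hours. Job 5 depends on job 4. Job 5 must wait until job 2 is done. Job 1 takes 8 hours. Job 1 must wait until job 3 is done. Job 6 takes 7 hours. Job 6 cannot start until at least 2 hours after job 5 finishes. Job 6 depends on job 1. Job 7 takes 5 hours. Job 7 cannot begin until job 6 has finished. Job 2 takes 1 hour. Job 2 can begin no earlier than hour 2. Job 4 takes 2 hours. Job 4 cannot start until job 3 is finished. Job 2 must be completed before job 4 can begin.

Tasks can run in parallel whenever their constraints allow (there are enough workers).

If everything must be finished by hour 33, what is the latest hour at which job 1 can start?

Job 7 must finish by hour 33; it takes 5 hours, so it must start by 33 − 5 = hour 28.
Job 6 feeds into job 7 (must start by hour 28); so job 6 must finish by hour 28 and therefore start by hour 21.
Job 1 has to be done before job 6 (must start by hour 21). That means finishing by hour 21, i.e. starting by 21 − 8 = hour 13.

13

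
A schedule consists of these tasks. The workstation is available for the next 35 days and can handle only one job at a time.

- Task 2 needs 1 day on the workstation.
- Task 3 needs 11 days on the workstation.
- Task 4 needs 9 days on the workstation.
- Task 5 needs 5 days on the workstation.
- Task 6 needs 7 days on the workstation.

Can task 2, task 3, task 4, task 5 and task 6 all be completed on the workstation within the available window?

Running back to back, the jobs need 1 + 11 + 9 + 5 + 7 = 33 days on the workstation.
Since 33 ≤ 35, they fit within the window.

Yes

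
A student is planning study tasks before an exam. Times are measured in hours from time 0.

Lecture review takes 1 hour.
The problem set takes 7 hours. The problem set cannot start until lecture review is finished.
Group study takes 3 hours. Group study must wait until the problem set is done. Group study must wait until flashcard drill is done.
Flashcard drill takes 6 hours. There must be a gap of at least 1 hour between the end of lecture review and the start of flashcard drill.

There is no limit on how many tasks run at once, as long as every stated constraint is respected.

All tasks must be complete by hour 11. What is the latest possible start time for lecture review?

0

To finish by hour 11, group study (duration 3) must start no later than hour 8.
The problem set feeds into group study (must start by hour 8); so the problem set must finish by hour 8 and therefore start by hour 1.
Flashcard drill feeds into group study (must start by hour 8); so flashcard drill must finish by hour 8 and therefore start by hour 2.
Lecture review must finish in time for the problem set (must start by hour 1); flashcard drill (must start by hour 2, minus 1-hour gap → hour 1). The tightest is hour 1, so lecture review must start by 1 − 1 = hour 0.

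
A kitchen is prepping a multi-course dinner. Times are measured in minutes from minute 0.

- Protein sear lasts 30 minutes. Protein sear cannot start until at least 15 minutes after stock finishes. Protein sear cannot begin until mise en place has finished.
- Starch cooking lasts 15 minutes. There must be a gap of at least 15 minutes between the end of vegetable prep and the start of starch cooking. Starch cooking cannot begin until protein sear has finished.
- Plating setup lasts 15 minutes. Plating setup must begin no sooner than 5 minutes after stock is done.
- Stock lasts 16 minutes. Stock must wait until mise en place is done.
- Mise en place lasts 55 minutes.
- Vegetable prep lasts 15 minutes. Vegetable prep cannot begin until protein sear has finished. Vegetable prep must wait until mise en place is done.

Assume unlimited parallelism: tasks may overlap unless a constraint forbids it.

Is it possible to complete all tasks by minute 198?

Mise en place has no prerequisites, so it starts at minute 0 and finishes at minute 55.
After mise en place (finishes minute 55), stock can start at minute 55 and finishes at minute 71.
Plating setup waits on stock (finishes minute 71, plus 5-minute gap → minute 76), so it starts at minute 76 and finishes at 76 + 15 = minute 91.
Protein sear cannot start until stock (finishes minute 71, plus 15-minute gap → minute 86); mise en place (finishes minute 55). The controlling bound is minute 86, so protein sear finishes at 86 + 30 = minute 116.
For vegetable prep: protein sear (finishes minute 116); mise en place (finishes minute 55). Taking the maximum gives a start of minute 116, and it finishes at 116 + 15 = minute 131.
Starch cooking has to wait for vegetable prep (finishes minute 131, plus 15-minute gap → minute 146); protein sear (finishes minute 116). The latest of these is minute 146, so starch cooking runs minute 146 to 146 + 15 = minute 161.
Every task is finished by minute 161, which is no later than the deadline of 198, so the schedule is feasible.

Yes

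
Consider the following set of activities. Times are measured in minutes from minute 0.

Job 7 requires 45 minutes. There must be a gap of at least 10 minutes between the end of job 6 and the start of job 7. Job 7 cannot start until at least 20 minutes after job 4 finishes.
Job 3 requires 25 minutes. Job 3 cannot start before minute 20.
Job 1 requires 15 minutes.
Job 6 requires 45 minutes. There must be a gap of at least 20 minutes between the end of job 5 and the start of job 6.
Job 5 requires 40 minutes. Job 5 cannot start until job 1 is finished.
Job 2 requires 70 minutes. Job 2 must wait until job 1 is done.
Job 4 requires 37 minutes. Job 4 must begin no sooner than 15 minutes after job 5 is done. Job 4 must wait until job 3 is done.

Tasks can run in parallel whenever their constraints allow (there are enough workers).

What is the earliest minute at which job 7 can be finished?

Job 3 waits on its own release at minute 20, so it starts at minute 20 and finishes at 20 + 25 = minute 45.
Nothing blocks job 1, so it runs from minute 0 to minute 15.
After job 1 (finishes minute 15), job 5 can start at minute 15 and finishes at minute 55.
After job 5 (finishes minute 55, plus 20-minute gap → minute 75), job 6 can start at minute 75 and finishes at minute 120.
Job 4 needs all of job 5 (finishes minute 55, plus 15-minute gap → minute 70); job 3 (finishes minute 45). That puts its earliest start at minute 70; it finishes at 70 + 37 = minute 107.
Job 7 needs all of job 6 (finishes minute 120, plus 10-minute gap → minute 130); job 4 (finishes minute 107, plus 20-minute gap → minute 127). That puts its earliest start at minute 130; it finishes at 130 + 45 = minute 175.

175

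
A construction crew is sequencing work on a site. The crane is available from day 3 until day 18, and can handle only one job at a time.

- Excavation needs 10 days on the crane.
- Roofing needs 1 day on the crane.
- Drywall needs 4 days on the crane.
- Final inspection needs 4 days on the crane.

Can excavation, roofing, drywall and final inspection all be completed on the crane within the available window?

The crane window is 18 − 3 = 15 days.
Running back to back, the jobs need 10 + 1 + 4 + 4 = 19 days on the crane.
Since 19 > 15, they cannot all fit.

No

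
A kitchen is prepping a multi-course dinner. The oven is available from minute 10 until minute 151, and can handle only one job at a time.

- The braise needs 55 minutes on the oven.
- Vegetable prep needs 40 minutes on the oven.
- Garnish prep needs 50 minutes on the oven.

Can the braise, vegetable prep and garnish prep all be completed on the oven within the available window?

No

The oven window is 151 − 10 = 141 minutes.
Running back to back, the jobs need 55 + 40 + 50 = 145 minutes on the oven.
Since 145 > 141, they cannot all fit.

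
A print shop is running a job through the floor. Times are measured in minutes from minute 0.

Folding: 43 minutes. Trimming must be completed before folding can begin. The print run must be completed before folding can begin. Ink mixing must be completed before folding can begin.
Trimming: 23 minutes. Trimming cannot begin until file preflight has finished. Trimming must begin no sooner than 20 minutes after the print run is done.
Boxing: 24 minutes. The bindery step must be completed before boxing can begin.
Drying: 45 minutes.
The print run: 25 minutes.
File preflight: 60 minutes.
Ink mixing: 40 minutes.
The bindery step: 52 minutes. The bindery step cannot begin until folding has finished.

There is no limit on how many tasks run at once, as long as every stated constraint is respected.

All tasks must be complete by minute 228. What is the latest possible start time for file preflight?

Boxing must finish by minute 228; it takes 24 minutes, so it must start by 228 − 24 = minute 204.
Since boxing (must start by minute 204) depends on it, the bindery step must finish by minute 204. Backing off its 52-minute duration gives a latest start of minute 152.
Folding must finish before the bindery step (must start by minute 152). With a 43-minute duration, folding must start by 152 − 43 = minute 109.
Since folding (must start by minute 109) depends on it, trimming must finish by minute 109. Backing off its 23-minute duration gives a latest start of minute 86.
File preflight must finish before trimming (must start by minute 86). With a 60-minute duration, file preflight must start by 86 − 60 = minute 26.

26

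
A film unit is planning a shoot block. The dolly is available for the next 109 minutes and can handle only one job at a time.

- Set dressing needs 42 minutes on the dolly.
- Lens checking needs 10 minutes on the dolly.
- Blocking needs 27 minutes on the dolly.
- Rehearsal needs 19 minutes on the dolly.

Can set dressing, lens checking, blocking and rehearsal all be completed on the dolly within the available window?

Yes

Running back to back, the jobs need 42 + 10 + 27 + 19 = 98 minutes on the dolly.
Since 98 ≤ 109, they fit within the window.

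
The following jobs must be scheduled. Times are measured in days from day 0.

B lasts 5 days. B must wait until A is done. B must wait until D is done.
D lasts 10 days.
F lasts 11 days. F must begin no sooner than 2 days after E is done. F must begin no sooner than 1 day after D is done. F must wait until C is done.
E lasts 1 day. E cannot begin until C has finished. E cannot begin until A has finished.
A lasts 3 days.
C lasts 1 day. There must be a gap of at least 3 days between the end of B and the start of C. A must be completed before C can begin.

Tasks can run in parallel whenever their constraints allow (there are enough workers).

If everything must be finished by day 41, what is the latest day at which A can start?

15

F must finish by day 41; it takes 11 days, so it must start by 41 − 11 = day 30.
E feeds into F (must start by day 30, minus 2-day gap → day 28); so E must finish by day 28 and therefore start by day 27.
C feeds E (must start by day 27); F (must start by day 30). Taking the minimum, C must finish by day 27 and start by 27 − 1 = day 26.
B must finish before C (must start by day 26, minus 3-day gap → day 23). With a 5-day duration, B must start by 23 − 5 = day 18.
A has several dependents: B (must start by day 18); C (must start by day 26); E (must start by day 27). The earliest of those limits is day 18, so A must start by 18 − 3 = day 15.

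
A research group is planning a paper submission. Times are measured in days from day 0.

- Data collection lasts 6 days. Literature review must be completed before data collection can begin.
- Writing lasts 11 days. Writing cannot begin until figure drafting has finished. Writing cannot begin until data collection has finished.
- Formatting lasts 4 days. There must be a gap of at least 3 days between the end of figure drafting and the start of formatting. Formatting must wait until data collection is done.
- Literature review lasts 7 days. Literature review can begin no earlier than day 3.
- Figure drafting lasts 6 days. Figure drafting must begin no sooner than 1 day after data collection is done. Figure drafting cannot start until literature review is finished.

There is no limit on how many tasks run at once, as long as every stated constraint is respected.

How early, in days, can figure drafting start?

17

After its own release at day 3, literature review can start at day 3 and finishes at day 10.
Data collection waits on literature review (finishes day 10), so it starts at day 10 and finishes at 10 + 6 = day 16.
Figure drafting waits on data collection (finishes day 16, plus 1-day gap → day 17); literature review (finishes day 10). The latest of these is day 17, which is the earliest figure drafting can start.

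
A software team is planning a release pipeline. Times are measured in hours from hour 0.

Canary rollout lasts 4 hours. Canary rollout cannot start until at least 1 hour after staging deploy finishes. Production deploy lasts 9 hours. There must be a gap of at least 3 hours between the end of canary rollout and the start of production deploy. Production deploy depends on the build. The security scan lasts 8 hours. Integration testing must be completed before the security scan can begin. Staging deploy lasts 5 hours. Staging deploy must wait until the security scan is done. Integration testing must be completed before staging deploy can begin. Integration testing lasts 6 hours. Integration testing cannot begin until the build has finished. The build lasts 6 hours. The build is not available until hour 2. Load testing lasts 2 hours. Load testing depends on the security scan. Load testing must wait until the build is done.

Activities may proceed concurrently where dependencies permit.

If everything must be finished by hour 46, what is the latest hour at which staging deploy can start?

24

Nothing follows production deploy; the deadline of hour 46 is its only limit. It must start by 46 − 9 = hour 37.
Canary rollout has to be done before production deploy (must start by hour 37, minus 3-hour gap → hour 34). That means finishing by hour 34, i.e. starting by 34 − 4 = hour 30.
Since canary rollout (must start by hour 30, minus 1-hour gap → hour 29) depends on it, staging deploy must finish by hour 29. Backing off its 5-hour duration gives a latest start of hour 24.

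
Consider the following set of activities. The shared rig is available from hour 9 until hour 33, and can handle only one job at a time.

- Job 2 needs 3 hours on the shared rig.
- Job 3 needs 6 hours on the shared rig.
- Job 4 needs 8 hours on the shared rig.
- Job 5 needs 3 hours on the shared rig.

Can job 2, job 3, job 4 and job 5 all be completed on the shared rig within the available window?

The shared rig window is 33 − 9 = 24 hours.
Running back to back, the jobs need 3 + 6 + 8 + 3 = 20 hours on the shared rig.
Since 20 ≤ 24, they fit within the window.

Yes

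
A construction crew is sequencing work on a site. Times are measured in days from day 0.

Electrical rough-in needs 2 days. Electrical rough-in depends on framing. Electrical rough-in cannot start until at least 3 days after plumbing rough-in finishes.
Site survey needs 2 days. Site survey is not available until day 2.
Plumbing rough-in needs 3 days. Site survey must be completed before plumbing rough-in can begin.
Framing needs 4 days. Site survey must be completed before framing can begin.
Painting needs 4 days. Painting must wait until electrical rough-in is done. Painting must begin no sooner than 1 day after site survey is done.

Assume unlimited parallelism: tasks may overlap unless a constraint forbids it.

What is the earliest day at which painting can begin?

12

After its own release at day 2, site survey can start at day 2 and finishes at day 4.
Plumbing rough-in cannot begin until site survey (finishes day 4). It runs from day 4 to 4 + 3 = day 7.
Framing cannot begin until site survey (finishes day 4). It runs from day 4 to 4 + 4 = day 8.
Electrical rough-in needs all of framing (finishes day 8); plumbing rough-in (finishes day 7, plus 3-day gap → day 10). That puts its earliest start at day 10; it finishes at 10 + 2 = day 12.
Painting waits on electrical rough-in (finishes day 12); site survey (finishes day 4, plus 1-day gap → day 5). The latest of these is day 12, which is the earliest painting can start.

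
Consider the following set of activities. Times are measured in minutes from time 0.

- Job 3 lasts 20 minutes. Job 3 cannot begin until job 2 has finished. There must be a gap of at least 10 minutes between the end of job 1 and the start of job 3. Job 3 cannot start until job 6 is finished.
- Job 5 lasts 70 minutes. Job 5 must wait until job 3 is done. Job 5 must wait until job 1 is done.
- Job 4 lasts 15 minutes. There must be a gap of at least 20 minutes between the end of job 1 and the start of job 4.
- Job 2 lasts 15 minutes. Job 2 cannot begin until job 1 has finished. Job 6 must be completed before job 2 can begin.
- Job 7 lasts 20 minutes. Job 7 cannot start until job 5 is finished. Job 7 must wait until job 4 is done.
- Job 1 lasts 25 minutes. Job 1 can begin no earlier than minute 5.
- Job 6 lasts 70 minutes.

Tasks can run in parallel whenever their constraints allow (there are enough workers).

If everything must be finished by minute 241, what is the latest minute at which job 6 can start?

Nothing follows job 7; the deadline of minute 241 is its only limit. It must start by 241 − 20 = minute 221.
Job 5 must finish before job 7 (must start by minute 221). With a 70-minute duration, job 5 must start by 221 − 70 = minute 151.
Job 3 feeds into job 5 (must start by minute 151); so job 3 must finish by minute 151 and therefore start by minute 131.
Job 2 has to be done before job 3 (must start by minute 131). That means finishing by minute 131, i.e. starting by 131 − 15 = minute 116.
For job 6: job 2 (must start by minute 116); job 3 (must start by minute 131). The most restrictive is minute 116; with a 70-minute duration, job 6 must start by minute 46.

46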